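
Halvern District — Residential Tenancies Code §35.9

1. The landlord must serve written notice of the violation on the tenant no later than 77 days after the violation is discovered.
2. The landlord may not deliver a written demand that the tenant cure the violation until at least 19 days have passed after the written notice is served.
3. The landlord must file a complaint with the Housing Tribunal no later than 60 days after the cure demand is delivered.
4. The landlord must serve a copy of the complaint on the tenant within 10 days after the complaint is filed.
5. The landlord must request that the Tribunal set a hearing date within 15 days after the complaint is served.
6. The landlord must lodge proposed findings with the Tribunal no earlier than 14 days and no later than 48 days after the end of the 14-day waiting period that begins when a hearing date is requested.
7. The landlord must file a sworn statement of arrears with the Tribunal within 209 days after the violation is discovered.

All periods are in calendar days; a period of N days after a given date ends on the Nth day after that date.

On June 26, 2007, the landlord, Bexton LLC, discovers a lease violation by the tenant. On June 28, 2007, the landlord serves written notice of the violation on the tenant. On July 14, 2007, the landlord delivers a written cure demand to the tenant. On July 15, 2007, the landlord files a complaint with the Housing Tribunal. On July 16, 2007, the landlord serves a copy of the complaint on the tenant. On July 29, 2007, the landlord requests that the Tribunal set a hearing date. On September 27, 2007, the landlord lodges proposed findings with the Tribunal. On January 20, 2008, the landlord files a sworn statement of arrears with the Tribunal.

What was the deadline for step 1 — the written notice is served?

September 11, 2007

Step 1 runs from June 26, 2007, when the violation is discovered. 77 days after June 26, 2007 is September 11, 2007.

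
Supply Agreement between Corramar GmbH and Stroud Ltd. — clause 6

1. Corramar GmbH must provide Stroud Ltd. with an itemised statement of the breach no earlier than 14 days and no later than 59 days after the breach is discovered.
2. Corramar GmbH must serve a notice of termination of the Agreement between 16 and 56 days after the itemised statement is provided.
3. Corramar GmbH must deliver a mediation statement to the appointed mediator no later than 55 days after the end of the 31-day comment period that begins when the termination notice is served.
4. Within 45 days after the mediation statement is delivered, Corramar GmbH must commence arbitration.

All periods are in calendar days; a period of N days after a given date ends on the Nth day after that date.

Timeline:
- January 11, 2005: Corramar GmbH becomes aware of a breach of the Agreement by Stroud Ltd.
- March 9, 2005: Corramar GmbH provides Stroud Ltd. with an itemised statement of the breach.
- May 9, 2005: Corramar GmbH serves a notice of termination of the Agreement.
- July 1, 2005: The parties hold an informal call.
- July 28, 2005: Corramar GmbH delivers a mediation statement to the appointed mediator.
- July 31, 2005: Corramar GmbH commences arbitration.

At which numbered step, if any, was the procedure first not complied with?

Step 2

Step 1 — 14 and 59 days from January 11, 2005 (when the breach is discovered) are January 25, 2005 and March 11, 2005 respectively; March 9, 2005 falls inside that range.
Step 2 — 16 and 56 days from March 9, 2005 (when the itemised statement is provided) are March 25, 2005 and May 4, 2005 respectively; done May 9, 2005 — 5 days after the window closed.
No need to go further; step 2 was not satisfied.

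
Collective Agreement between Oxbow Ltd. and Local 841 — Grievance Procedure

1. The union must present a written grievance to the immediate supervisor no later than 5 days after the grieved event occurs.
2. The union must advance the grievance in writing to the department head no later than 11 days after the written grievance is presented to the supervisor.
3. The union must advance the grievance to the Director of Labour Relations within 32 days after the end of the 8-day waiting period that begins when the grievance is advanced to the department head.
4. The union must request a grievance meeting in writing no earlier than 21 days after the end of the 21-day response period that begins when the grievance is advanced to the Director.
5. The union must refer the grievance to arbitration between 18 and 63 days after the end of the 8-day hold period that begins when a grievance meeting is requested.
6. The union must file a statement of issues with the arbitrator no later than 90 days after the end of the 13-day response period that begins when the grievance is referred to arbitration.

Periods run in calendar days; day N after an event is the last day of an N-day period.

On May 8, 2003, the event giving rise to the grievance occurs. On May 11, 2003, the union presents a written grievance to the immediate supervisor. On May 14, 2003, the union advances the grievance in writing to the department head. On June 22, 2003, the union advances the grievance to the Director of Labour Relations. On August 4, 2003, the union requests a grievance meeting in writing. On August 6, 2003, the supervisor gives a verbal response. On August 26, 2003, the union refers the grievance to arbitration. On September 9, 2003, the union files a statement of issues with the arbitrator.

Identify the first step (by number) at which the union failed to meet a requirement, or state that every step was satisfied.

Step 5

Step 1: 5 days after May 8, 2003 (when the grieved event occurs) is May 13, 2003; May 11, 2003 is within that limit.
Step 2: 11 days after May 11, 2003 (when the written grievance is presented to the supervisor) is May 22, 2003; May 14, 2003 is within that limit.
Step 3: 32 days after May 22, 2003 (end of the 8-day waiting period, which began when the grievance is advanced to the department head on May 14, 2003) is June 23, 2003; completed June 22, 2003, before the deadline.
Step 4: the earliest permitted date is 21 days after July 13, 2003 (end of the 21-day response period, which began when the grievance is advanced to the Director on June 22, 2003), i.e. August 3, 2003; done August 4, 2003, after the minimum wait.
Step 5: the window is 18–63 days after August 12, 2003 (end of the 8-day hold period, which began when a grievance meeting is requested on August 4, 2003), so August 30, 2003 through October 14, 2003; August 26, 2003 is 4 days too early.
The analysis stops there.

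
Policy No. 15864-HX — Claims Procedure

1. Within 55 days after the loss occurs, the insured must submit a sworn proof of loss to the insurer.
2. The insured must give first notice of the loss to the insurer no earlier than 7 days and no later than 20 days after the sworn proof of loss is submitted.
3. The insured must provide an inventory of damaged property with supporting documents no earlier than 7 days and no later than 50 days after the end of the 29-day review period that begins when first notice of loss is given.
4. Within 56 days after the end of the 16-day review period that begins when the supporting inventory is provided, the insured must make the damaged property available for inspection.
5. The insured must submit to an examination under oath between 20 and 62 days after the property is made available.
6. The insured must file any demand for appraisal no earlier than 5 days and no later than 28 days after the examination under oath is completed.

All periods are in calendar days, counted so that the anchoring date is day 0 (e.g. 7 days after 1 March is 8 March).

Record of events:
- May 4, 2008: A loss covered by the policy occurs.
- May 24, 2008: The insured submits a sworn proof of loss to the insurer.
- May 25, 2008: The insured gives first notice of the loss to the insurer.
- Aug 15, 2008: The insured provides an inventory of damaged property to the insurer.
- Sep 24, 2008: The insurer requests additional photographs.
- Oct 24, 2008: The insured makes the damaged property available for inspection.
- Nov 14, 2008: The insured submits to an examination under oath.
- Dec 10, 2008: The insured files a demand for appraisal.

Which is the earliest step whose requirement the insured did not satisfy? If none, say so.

Step 2

Step 1: 55 days after May 4, 2008 (when the loss occurs) is Jun 28, 2008; done May 24, 2008 — timely.
Step 2: the window is 7–20 days after May 24, 2008 (when the sworn proof of loss is submitted), so May 31, 2008 through Jun 13, 2008; done May 25, 2008 — 6 days before the window opened.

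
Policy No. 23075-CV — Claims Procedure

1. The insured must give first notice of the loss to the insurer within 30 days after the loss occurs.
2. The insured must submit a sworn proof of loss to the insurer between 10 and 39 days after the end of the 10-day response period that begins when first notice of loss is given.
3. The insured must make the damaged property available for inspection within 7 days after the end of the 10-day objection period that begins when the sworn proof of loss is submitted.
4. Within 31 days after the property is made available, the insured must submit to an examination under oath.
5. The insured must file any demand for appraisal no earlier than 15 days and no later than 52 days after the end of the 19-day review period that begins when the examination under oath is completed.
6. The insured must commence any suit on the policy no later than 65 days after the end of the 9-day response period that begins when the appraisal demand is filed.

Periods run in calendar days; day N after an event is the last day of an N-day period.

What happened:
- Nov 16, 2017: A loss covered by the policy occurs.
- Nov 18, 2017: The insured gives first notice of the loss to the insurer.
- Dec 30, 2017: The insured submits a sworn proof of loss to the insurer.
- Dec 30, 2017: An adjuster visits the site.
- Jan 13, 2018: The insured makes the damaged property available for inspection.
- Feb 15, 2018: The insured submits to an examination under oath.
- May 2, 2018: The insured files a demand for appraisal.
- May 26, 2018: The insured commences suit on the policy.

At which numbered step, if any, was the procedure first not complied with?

Step 4

Step 1: 30 days after Nov 16, 2017 (when the loss occurs) is Dec 16, 2017; Nov 18, 2017 is within that limit.
Step 2: the window is 10–39 days after Nov 28, 2017 (end of the 10-day response period, which began when first notice of loss is given on Nov 18, 2017), so Dec 8, 2017 through Jan 6, 2018; done Dec 30, 2017, which is between those dates.
Step 3: 7 days after Jan 9, 2018 (end of the 10-day objection period, which began when the sworn proof of loss is submitted on Dec 30, 2017) is Jan 16, 2018; completed Jan 13, 2018, before the deadline.
Step 4: 31 days after Jan 13, 2018 (when the property is made available) is Feb 13, 2018; not done until Feb 15, 2018, 2 days after the deadline.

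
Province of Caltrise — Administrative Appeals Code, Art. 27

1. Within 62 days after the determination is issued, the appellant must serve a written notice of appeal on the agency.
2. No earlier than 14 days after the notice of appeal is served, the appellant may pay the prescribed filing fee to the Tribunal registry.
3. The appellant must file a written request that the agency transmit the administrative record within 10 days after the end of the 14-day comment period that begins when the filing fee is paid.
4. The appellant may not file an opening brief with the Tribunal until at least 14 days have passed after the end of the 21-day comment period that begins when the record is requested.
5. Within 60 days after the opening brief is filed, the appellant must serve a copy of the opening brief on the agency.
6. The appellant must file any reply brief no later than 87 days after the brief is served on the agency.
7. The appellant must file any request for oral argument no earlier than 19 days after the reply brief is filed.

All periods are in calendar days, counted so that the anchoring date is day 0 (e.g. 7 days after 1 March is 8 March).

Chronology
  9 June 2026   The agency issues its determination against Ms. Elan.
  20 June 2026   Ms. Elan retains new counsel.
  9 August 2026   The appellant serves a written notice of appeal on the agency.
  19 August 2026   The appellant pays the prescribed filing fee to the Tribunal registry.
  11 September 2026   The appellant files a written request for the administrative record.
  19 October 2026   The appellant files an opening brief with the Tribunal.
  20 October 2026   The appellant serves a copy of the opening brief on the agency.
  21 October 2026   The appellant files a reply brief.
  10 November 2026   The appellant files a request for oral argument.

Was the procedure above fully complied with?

Step 1: 62 days after 9 June 2026 (when the determination is issued) is 10 August 2026; completed 9 August 2026, before the deadline.
Step 2: the earliest permitted date is 14 days after 9 August 2026 (when the notice of appeal is served), i.e. 23 August 2026; acted on 19 August 2026, 4 days prematurely.
The procedure was therefore not followed at step 2.

No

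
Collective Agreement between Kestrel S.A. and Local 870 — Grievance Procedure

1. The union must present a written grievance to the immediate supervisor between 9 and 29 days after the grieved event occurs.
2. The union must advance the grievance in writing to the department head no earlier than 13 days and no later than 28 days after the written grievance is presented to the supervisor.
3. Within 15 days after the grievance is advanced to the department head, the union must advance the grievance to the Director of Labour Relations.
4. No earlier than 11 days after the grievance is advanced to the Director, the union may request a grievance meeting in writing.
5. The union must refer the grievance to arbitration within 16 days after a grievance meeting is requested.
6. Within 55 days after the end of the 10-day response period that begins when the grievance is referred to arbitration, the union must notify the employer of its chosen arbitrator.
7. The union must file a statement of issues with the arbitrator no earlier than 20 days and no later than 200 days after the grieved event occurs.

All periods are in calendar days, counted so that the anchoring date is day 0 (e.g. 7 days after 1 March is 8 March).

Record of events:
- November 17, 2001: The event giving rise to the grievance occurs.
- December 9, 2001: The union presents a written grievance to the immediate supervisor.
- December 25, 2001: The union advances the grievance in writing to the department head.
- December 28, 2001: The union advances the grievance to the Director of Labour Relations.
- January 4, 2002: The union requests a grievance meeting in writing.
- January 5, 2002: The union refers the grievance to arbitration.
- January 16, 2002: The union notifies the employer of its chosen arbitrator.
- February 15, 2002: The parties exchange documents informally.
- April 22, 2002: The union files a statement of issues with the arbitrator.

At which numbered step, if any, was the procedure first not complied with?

(1) the permitted window runs from November 17, 2001 + 9 = November 26, 2001 to November 17, 2001 + 29 = December 16, 2001; done December 9, 2001, which is between those dates.
(2) the permitted window runs from December 9, 2001 + 13 = December 22, 2001 to December 9, 2001 + 28 = January 6, 2002; December 25, 2001 falls inside that range.
(3) due by December 25, 2001 + 15 days = January 9, 2002; December 28, 2001 is within that limit.
(4) permitted from December 28, 2001 + 11 days = January 8, 2002 onward; done January 4, 2002 — 4 days too early.
Later steps need not be reached.

Step 4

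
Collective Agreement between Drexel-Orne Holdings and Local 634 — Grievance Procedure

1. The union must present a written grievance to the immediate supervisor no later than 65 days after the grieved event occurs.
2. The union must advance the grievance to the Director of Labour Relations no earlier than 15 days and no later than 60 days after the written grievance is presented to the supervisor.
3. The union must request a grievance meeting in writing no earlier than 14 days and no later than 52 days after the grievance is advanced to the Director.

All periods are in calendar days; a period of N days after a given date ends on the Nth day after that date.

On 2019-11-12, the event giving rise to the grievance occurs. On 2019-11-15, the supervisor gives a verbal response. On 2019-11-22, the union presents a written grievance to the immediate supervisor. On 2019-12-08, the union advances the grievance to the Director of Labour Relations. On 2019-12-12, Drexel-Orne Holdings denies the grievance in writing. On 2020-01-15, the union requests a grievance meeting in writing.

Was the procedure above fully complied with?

Yes

Step 1: 65 days after 2019-11-12 (when the grieved event occurs) is 2020-01-16; done 2019-11-22 — timely.
Step 2: the window is 15–60 days after 2019-11-22 (when the written grievance is presented to the supervisor), so 2019-12-07 through 2020-01-21; 2019-12-08 falls inside that range.
Step 3: the window is 14–52 days after 2019-12-08 (when the grievance is advanced to the Director), so 2019-12-22 through 2020-01-29; done 2020-01-15 — within the window.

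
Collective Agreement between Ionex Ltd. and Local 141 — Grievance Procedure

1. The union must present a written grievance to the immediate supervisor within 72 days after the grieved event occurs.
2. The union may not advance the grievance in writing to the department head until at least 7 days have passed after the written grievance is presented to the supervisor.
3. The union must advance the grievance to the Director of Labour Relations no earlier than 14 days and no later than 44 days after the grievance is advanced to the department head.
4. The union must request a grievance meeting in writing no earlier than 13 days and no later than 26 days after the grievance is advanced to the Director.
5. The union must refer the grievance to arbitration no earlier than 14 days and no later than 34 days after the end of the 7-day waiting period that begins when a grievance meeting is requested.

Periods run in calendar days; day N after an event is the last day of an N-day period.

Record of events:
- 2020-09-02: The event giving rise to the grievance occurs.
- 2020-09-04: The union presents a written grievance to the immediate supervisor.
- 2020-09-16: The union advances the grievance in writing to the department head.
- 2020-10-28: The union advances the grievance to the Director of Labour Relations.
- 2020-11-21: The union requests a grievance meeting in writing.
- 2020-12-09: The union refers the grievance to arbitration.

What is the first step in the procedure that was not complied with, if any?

Step 1: 72 days after 2020-09-02 (when the grieved event occurs) is 2020-11-13; 2020-09-04 is within that limit.
Step 2: the earliest permitted date is 7 days after 2020-09-04 (when the written grievance is presented to the supervisor), i.e. 2020-09-11; 2020-09-16 is on or after that date.
Step 3: the window is 14–44 days after 2020-09-16 (when the grievance is advanced to the department head), so 2020-09-30 through 2020-10-30; 2020-10-28 falls inside that range.
Step 4: the window is 13–26 days after 2020-10-28 (when the grievance is advanced to the Director), so 2020-11-10 through 2020-11-23; done 2020-11-21 — within the window.
Step 5: the window is 14–34 days after 2020-11-28 (end of the 7-day waiting period, which began when a grievance meeting is requested on 2020-11-21), so 2020-12-12 through 2021-01-01; done 2020-12-09 — 3 days before the window opened.

Step 5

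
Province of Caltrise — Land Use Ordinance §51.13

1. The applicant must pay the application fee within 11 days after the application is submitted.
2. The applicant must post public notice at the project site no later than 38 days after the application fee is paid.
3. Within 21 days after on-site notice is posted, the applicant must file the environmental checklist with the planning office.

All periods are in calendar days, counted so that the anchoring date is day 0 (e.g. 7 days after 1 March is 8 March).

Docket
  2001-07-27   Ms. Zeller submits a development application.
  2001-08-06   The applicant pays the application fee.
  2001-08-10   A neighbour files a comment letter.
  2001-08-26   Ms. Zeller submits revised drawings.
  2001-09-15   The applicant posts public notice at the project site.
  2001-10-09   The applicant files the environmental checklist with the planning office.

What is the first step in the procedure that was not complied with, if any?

Step 1: 11 days after 2001-07-27 (when the application is submitted) is 2001-08-07; completed 2001-08-06, before the deadline.
Step 2: 38 days after 2001-08-06 (when the application fee is paid) is 2001-09-13; not done until 2001-09-15, 2 days after the deadline.

Step 2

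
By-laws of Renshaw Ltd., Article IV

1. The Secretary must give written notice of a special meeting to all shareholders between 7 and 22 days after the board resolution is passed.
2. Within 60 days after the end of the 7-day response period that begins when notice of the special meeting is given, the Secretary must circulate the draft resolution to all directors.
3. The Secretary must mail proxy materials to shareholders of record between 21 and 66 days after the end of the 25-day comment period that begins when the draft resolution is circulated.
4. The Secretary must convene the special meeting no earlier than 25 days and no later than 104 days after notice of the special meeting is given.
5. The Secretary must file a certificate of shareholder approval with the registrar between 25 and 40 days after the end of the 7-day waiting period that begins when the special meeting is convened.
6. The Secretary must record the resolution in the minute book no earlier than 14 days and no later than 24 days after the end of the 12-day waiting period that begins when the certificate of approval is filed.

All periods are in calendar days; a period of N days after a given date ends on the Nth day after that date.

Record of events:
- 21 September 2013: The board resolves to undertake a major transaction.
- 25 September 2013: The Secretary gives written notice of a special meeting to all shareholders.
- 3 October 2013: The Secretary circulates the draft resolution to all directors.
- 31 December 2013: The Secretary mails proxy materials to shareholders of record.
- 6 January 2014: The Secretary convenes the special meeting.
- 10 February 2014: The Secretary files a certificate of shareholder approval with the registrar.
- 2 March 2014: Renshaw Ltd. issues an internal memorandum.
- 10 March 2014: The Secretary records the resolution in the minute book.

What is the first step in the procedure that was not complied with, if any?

Step 1

(1) the permitted window runs from 21 September 2013 + 7 = 28 September 2013 to 21 September 2013 + 22 = 13 October 2013; 25 September 2013 is 3 days too early.
The analysis stops there.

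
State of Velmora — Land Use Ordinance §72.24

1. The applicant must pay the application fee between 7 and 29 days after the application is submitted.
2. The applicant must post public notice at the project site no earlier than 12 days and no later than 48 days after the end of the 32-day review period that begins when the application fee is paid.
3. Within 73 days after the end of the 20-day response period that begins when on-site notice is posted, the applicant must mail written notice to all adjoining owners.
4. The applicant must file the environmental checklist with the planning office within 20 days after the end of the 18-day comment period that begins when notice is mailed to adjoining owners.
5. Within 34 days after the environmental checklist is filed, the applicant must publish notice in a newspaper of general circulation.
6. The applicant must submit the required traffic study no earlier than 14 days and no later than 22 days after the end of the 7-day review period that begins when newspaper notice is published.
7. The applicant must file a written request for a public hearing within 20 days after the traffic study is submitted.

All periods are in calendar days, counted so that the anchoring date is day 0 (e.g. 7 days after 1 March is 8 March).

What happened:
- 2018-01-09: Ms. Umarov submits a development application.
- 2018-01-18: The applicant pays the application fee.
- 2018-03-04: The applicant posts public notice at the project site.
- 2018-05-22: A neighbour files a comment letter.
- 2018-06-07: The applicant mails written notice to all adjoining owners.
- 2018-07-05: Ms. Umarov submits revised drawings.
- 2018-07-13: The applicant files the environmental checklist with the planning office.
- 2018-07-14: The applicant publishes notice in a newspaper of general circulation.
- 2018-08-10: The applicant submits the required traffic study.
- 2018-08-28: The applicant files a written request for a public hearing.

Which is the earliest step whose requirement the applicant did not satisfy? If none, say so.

Step 3

Step 1 — 7 and 29 days from 2018-01-09 (when the application is submitted) are 2018-01-16 and 2018-02-07 respectively; done 2018-01-18, which is between those dates.
Step 2 — 12 and 48 days from 2018-02-19 (end of the 32-day review period, which began when the application fee is paid on 2018-01-18) are 2018-03-03 and 2018-04-08 respectively; done 2018-03-04, which is between those dates.
Step 3 — counting 73 days from 2018-03-24 (end of the 20-day response period, which began when on-site notice is posted on 2018-03-04) gives a deadline of 2018-06-05; not done until 2018-06-07, 2 days after the deadline.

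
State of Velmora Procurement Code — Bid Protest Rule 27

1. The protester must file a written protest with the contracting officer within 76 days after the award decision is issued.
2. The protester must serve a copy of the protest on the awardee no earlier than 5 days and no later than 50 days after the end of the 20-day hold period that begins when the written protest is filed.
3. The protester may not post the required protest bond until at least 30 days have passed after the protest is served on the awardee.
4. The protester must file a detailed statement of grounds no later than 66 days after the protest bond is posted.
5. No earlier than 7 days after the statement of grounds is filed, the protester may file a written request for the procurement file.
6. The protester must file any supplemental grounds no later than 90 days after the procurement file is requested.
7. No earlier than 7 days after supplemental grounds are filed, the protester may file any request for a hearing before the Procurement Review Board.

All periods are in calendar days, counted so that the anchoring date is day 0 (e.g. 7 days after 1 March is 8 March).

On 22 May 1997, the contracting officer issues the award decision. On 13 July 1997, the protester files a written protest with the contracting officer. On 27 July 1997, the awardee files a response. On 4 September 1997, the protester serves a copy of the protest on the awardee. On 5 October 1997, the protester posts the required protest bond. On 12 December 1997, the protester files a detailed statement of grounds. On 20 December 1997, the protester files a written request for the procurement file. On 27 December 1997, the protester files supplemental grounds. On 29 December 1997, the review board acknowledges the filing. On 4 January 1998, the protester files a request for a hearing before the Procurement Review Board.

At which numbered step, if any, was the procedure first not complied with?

Step 1 — counting 76 days from 22 May 1997 (when the award decision is issued) gives a deadline of 6 August 1997; completed 13 July 1997, before the deadline.
Step 2 — 5 and 50 days from 2 August 1997 (end of the 20-day hold period, which began when the written protest is filed on 13 July 1997) are 7 August 1997 and 21 September 1997 respectively; 4 September 1997 falls inside that range.
Step 3 — must wait 30 days from 4 September 1997 (when the protest is served on the awardee), so not before 4 October 1997; done 5 October 1997, after the minimum wait.
Step 4 — counting 66 days from 5 October 1997 (when the protest bond is posted) gives a deadline of 10 December 1997; 12 December 1997 misses that deadline by 2 days.

Step 4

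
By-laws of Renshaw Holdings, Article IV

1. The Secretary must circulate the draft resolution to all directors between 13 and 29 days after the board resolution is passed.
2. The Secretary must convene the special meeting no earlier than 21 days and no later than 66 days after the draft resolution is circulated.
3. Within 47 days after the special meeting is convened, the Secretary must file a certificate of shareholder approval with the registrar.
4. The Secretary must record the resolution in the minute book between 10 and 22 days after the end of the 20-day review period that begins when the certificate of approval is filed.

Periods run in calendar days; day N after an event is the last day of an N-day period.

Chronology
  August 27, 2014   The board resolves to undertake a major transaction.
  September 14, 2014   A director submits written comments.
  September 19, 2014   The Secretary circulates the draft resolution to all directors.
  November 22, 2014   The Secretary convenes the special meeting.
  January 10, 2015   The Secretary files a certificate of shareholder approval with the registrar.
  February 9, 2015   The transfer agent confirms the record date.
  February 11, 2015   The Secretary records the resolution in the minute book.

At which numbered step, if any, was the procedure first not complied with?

Step 3

(1) the permitted window runs from August 27, 2014 + 13 = September 9, 2014 to August 27, 2014 + 29 = September 25, 2014; done September 19, 2014 — within the window.
(2) the permitted window runs from September 19, 2014 + 21 = October 10, 2014 to September 19, 2014 + 66 = November 24, 2014; done November 22, 2014 — within the window.
(3) due by November 22, 2014 + 47 days = January 8, 2015; January 10, 2015 misses that deadline by 2 days.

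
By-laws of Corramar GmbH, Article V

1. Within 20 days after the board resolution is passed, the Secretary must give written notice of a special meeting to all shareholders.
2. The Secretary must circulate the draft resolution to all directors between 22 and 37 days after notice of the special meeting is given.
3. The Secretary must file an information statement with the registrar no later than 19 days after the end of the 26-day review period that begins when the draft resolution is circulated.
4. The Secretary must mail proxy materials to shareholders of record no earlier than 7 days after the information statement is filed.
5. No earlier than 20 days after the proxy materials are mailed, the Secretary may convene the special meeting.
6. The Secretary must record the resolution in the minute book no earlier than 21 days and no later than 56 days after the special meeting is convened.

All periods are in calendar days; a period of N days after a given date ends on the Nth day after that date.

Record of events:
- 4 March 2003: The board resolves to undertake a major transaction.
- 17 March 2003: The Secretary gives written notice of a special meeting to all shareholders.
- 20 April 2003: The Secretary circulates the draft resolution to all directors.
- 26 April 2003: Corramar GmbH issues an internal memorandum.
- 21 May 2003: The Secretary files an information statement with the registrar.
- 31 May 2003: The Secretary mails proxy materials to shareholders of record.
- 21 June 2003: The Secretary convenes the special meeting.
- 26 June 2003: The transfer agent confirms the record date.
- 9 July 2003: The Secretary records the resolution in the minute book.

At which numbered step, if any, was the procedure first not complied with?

(1) due by 4 March 2003 + 20 days = 24 March 2003; done 17 March 2003 — timely.
(2) the permitted window runs from 17 March 2003 + 22 = 8 April 2003 to 17 March 2003 + 37 = 23 April 2003; done 20 April 2003, which is between those dates.
(3) due by 16 May 2003 + 19 days = 4 June 2003; done 21 May 2003 — timely.
(4) permitted from 21 May 2003 + 7 days = 28 May 2003 onward; done 31 May 2003, after the minimum wait.
(5) permitted from 31 May 2003 + 20 days = 20 June 2003 onward; done 21 June 2003 — permitted.
(6) the permitted window runs from 21 June 2003 + 21 = 12 July 2003 to 21 June 2003 + 56 = 16 August 2003; 9 July 2003 is 3 days too early.
No need to go further; step 6 was not satisfied.

Step 6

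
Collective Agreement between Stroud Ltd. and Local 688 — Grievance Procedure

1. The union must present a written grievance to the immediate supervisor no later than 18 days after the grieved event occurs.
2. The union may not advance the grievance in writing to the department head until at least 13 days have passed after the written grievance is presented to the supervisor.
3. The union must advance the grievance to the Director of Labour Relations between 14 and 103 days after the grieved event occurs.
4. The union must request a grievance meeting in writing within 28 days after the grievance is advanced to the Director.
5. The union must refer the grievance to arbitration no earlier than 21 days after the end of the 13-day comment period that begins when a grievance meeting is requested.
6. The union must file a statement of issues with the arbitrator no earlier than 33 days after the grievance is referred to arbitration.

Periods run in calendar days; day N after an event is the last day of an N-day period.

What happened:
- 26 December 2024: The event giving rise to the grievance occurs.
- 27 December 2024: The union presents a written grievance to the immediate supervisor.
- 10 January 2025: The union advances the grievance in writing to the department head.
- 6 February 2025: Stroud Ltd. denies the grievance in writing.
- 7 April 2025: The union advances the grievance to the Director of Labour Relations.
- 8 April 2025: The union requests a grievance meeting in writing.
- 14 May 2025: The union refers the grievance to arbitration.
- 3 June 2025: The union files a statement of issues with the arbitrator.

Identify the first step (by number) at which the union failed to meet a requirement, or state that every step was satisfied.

Step 1 — counting 18 days from 26 December 2024 (when the grieved event occurs) gives a deadline of 13 January 2025; 27 December 2024 is within that limit.
Step 2 — must wait 13 days from 27 December 2024 (when the written grievance is presented to the supervisor), so not before 9 January 2025; done 10 January 2025 — permitted.
Step 3 — 14 and 103 days from 26 December 2024 (when the grieved event occurs) are 9 January 2025 and 8 April 2025 respectively; done 7 April 2025, which is between those dates.
Step 4 — counting 28 days from 7 April 2025 (when the grievance is advanced to the Director) gives a deadline of 5 May 2025; completed 8 April 2025, before the deadline.
Step 5 — must wait 21 days from 21 April 2025 (end of the 13-day comment period, which began when a grievance meeting is requested on 8 April 2025), so not before 12 May 2025; 14 May 2025 is on or after that date.
Step 6 — must wait 33 days from 14 May 2025 (when the grievance is referred to arbitration), so not before 16 June 2025; done 3 June 2025 — 13 days too early.
That is the first point of non-compliance.

Step 6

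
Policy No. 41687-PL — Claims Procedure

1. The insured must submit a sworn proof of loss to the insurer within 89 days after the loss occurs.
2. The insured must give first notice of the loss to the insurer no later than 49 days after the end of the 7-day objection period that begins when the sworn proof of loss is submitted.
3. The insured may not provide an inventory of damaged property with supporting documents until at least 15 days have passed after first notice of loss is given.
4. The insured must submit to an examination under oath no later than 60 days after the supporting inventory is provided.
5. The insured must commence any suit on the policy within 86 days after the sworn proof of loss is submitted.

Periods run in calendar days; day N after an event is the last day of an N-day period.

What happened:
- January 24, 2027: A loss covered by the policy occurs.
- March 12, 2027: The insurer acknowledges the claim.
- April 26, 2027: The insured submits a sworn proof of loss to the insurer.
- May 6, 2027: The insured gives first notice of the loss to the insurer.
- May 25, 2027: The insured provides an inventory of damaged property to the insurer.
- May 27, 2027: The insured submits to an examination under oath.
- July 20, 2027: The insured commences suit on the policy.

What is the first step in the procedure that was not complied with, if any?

(1) due by January 24, 2027 + 89 days = April 23, 2027; done April 26, 2027 — 3 days late.
Later steps need not be reached.

Step 1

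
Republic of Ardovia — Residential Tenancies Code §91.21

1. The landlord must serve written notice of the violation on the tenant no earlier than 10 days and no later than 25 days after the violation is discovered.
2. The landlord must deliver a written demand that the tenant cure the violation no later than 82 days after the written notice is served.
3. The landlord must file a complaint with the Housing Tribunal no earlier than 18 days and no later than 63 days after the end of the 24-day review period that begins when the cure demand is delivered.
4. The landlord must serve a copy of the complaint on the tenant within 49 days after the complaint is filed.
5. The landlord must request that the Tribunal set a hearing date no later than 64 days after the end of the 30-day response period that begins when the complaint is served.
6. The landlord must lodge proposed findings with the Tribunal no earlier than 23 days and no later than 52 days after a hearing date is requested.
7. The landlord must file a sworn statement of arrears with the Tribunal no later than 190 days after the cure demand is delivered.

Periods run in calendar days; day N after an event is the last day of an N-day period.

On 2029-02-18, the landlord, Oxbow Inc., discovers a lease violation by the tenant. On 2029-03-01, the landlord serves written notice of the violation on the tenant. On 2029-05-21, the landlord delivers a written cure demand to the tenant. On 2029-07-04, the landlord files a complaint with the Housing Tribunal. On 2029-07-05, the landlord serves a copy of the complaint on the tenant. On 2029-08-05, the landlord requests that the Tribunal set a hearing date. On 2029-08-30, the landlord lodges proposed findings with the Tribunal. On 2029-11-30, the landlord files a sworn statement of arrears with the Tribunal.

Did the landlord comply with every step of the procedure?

Step 1: the window is 10–25 days after 2029-02-18 (when the violation is discovered), so 2029-02-28 through 2029-03-15; done 2029-03-01 — within the window.
Step 2: 82 days after 2029-03-01 (when the written notice is served) is 2029-05-22; done 2029-05-21 — timely.
Step 3: the window is 18–63 days after 2029-06-14 (end of the 24-day review period, which began when the cure demand is delivered on 2029-05-21), so 2029-07-02 through 2029-08-16; done 2029-07-04, which is between those dates.
Step 4: 49 days after 2029-07-04 (when the complaint is filed) is 2029-08-22; 2029-07-05 is within that limit.
Step 5: 64 days after 2029-08-04 (end of the 30-day response period, which began when the complaint is served on 2029-07-05) is 2029-10-07; done 2029-08-05 — timely.
Step 6: the window is 23–52 days after 2029-08-05 (when a hearing date is requested), so 2029-08-28 through 2029-09-26; 2029-08-30 falls inside that range.
Step 7: 190 days after 2029-05-21 (when the cure demand is delivered) is 2029-11-27; not done until 2029-11-30, 3 days after the deadline.

No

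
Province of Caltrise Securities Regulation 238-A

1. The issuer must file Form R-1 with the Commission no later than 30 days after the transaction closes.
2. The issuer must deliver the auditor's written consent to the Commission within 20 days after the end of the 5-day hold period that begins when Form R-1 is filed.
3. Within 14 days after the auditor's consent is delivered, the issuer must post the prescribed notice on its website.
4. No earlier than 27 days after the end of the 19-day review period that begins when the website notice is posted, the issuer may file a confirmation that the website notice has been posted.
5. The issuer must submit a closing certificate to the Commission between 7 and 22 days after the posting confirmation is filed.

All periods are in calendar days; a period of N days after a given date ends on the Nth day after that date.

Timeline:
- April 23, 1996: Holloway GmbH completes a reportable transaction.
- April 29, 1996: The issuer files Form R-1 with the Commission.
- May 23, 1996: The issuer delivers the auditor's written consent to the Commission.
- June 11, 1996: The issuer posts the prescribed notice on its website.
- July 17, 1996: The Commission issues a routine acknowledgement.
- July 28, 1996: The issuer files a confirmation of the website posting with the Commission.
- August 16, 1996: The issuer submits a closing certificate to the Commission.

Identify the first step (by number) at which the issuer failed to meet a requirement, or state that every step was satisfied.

Step 1 — counting 30 days from April 23, 1996 (when the transaction closes) gives a deadline of May 23, 1996; completed April 29, 1996, before the deadline.
Step 2 — counting 20 days from May 4, 1996 (end of the 5-day hold period, which began when Form R-1 is filed on April 29, 1996) gives a deadline of May 24, 1996; done May 23, 1996 — timely.
Step 3 — counting 14 days from May 23, 1996 (when the auditor's consent is delivered) gives a deadline of June 6, 1996; done June 11, 1996 — 5 days late.
No need to go further; step 3 was not satisfied.

Step 3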